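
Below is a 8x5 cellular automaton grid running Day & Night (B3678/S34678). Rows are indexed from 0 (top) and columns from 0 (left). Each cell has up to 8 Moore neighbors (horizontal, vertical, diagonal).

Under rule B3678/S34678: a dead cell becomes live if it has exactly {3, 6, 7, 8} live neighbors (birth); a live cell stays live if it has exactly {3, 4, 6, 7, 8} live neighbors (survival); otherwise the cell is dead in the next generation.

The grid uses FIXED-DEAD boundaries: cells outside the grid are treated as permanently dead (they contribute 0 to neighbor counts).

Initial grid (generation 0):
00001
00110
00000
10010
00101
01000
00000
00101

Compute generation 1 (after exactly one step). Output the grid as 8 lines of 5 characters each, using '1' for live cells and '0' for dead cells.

Answer: 00010
00000
00110
00000
01010
00000
00000
00000

Derivation:
Simulating step by step:
Generation 0 (given above): 10 live cells
Generation 1: 5 live cells
(generation 1 grid is the final answer)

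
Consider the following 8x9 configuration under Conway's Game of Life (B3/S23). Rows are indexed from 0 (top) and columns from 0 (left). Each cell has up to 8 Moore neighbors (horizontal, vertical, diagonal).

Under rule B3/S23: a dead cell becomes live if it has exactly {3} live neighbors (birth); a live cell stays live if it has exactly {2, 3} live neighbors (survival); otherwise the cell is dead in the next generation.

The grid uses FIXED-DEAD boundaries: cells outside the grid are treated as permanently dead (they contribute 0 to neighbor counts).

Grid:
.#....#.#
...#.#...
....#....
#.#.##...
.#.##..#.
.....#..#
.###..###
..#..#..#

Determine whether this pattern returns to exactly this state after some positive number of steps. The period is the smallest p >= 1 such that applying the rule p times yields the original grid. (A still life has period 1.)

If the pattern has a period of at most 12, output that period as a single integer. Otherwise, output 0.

Answer: 0

Derivation:
Simulating and comparing each generation to the original:
Gen 0 (original, given above): 25 live cells
Gen 1: 24 live cells, differs from original
Gen 2: 15 live cells, differs from original
Gen 3: 19 live cells, differs from original
Gen 4: 10 live cells, differs from original
Gen 5: 8 live cells, differs from original
Gen 6: 7 live cells, differs from original
Gen 7: 9 live cells, differs from original
Gen 8: 8 live cells, differs from original
Gen 9: 8 live cells, differs from original
Gen 10: 9 live cells, differs from original
Gen 11: 9 live cells, differs from original
Gen 12: 10 live cells, differs from original
No period found within 12 steps.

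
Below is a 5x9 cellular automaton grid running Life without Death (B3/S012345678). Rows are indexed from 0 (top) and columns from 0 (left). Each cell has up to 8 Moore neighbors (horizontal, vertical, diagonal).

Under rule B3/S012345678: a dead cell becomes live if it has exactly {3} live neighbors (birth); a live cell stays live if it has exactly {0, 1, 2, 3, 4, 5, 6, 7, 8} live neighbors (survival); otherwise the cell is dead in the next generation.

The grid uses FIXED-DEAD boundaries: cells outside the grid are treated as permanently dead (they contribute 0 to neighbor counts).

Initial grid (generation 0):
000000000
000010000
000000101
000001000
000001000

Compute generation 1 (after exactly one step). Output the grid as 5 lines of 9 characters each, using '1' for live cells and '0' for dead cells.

Answer: 000000000
000010000
000001101
000001100
000001000

Derivation:
Simulating step by step:
Generation 0 (given above): 5 live cells
Generation 1: 7 live cells
(generation 1 grid is the final answer)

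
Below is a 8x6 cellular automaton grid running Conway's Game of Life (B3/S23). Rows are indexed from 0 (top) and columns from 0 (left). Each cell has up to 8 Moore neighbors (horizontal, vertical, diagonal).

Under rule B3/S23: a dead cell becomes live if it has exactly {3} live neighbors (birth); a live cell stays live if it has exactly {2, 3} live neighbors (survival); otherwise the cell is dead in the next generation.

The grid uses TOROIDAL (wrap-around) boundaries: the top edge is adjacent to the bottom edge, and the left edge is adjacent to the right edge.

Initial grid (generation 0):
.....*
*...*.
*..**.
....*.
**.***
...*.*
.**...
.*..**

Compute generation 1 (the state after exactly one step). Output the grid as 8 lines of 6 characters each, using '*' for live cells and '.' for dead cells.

Simulating step by step:
Generation 0 (given above): 19 live cells
Generation 1: 20 live cells
(generation 1 grid is the final answer)

Answer: ......
*..**.
...**.
.**...
*.**..
...*.*
.***.*
.**.**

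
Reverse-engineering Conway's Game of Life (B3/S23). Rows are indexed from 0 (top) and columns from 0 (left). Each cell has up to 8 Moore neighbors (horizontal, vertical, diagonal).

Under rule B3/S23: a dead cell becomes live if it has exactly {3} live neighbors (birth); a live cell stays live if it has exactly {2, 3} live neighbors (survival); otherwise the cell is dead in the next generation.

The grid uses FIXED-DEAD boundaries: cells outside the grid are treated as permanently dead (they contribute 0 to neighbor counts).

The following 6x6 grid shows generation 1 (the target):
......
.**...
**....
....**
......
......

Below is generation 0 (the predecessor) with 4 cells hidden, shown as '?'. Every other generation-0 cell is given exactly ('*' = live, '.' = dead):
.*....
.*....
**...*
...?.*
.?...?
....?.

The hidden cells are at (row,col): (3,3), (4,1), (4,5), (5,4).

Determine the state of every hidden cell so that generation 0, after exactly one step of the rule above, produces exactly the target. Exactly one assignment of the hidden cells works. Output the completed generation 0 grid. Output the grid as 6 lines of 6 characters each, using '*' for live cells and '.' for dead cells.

Answer: .*....
.*....
**...*
.....*
.....*
......

Derivation:
Hidden generation-0 cells (in order): (3,3), (4,1), (4,5), (5,4).
A hidden cell only influences target cells in its own 3x3 neighborhood. Try each of the 2^4 = 16 assignments, step the completed generation 0 forward once under B3/S23, and compare with the target:
  (3,3)=. (4,1)=. (4,5)=. (5,4)=. -> step gives (3,4)='.' but target has '*' -> reject
  (3,3)=. (4,1)=. (4,5)=. (5,4)=* -> step gives (3,4)='.' but target has '*' -> reject
  (3,3)=. (4,1)=. (4,5)=* (5,4)=. -> step reproduces the target at every cell -> ACCEPT
  (3,3)=. (4,1)=. (4,5)=* (5,4)=* -> step gives (4,4)='*' but target has '.' -> reject
  (3,3)=. (4,1)=* (4,5)=. (5,4)=. -> step gives (3,0)='*' but target has '.' -> reject
  (3,3)=. (4,1)=* (4,5)=. (5,4)=* -> step gives (3,0)='*' but target has '.' -> reject
  (3,3)=. (4,1)=* (4,5)=* (5,4)=. -> step gives (3,0)='*' but target has '.' -> reject
  (3,3)=. (4,1)=* (4,5)=* (5,4)=* -> step gives (3,0)='*' but target has '.' -> reject
  (3,3)=* (4,1)=. (4,5)=. (5,4)=. -> step gives (2,2)='*' but target has '.' -> reject
  (3,3)=* (4,1)=. (4,5)=. (5,4)=* -> step gives (2,2)='*' but target has '.' -> reject
  (3,3)=* (4,1)=. (4,5)=* (5,4)=. -> step gives (2,2)='*' but target has '.' -> reject
  (3,3)=* (4,1)=. (4,5)=* (5,4)=* -> step gives (2,2)='*' but target has '.' -> reject
  (3,3)=* (4,1)=* (4,5)=. (5,4)=. -> step gives (2,2)='*' but target has '.' -> reject
  (3,3)=* (4,1)=* (4,5)=. (5,4)=* -> step gives (2,2)='*' but target has '.' -> reject
  (3,3)=* (4,1)=* (4,5)=* (5,4)=. -> step gives (2,2)='*' but target has '.' -> reject
  (3,3)=* (4,1)=* (4,5)=* (5,4)=* -> step gives (2,2)='*' but target has '.' -> reject
Unique solution: (3,3)=dead, (4,1)=dead, (4,5)=live, (5,4)=dead.
Check: live-neighbor counts of every cell in the completed generation 0:
212000
433011
222021
221032
000021
000011
Applying B3/S23 to generation 0 with these counts gives:
......
.**...
**....
....**
......
......
which matches the target exactly.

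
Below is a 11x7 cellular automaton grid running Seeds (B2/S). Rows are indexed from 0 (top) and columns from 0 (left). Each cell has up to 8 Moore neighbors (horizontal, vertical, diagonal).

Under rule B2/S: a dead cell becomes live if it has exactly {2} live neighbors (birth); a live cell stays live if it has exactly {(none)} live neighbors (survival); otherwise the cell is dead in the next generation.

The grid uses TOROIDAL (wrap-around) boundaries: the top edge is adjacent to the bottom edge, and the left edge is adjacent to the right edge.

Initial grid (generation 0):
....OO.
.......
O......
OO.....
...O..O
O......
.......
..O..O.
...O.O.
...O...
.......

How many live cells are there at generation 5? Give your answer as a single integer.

Simulating step by step:
Generation 0 (given above): 13 live cells
Generation 1: 15 live cells
.......
....OOO
......O
..O....
..O....
......O
.O....O
...O..O
......O
..O....
...O.O.
Generation 2: 24 live cells
...O...
O......
O..OO..
.O.O...
.O.O...
.OO..O.
..O....
..O....
O.OO.O.
...OOOO
..O.O..
Generation 3: 13 live cells
.OO.O..
.OO...O
......O
.......
.......
O...O..
.......
....O.O
.......
O......
......O
Generation 4: 16 live cells
......O
.......
.OO..O.
.......
.......
.......
O..OO.O
.....O.
O....OO
......O
..OO.O.
Generation 5: 24 live cells
..OOOO.
OOO..OO
.......
.OO....
.......
O..OOOO
.......
.O.O...
....O..
.OOO...
O...O..
Population at generation 5: 24

Answer: 24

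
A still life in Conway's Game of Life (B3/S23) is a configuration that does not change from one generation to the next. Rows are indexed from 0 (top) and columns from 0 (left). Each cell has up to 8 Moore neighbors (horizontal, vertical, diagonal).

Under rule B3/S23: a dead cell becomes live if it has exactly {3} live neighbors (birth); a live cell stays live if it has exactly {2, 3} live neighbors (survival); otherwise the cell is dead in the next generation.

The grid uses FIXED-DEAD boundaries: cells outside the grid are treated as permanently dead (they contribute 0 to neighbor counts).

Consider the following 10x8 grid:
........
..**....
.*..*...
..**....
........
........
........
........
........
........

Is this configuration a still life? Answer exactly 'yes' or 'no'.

Answer: yes

Derivation:
Compute generation 1 and compare to generation 0 (given above):
Generation 1:
........
..**....
.*..*...
..**....
........
........
........
........
........
........
The grids are IDENTICAL -> still life.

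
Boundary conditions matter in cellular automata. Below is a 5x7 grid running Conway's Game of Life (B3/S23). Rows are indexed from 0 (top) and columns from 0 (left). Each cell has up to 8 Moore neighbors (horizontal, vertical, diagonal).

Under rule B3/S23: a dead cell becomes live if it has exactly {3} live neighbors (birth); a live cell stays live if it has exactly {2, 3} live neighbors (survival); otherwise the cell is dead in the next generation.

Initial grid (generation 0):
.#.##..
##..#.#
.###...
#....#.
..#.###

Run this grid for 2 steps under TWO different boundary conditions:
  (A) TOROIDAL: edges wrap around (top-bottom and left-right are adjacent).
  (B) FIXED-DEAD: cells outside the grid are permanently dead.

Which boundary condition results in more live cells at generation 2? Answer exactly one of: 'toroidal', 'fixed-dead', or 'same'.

Answer: toroidal

Derivation:
Under TOROIDAL boundary, generation 2:
.##..##
..#..#.
...#...
#....#.
..#...#
Population = 11

Under FIXED-DEAD boundary, generation 2:
####.#.
#.....#
...#...
.......
....#.#
Population = 10

Comparison: toroidal=11, fixed-dead=10 -> toroidal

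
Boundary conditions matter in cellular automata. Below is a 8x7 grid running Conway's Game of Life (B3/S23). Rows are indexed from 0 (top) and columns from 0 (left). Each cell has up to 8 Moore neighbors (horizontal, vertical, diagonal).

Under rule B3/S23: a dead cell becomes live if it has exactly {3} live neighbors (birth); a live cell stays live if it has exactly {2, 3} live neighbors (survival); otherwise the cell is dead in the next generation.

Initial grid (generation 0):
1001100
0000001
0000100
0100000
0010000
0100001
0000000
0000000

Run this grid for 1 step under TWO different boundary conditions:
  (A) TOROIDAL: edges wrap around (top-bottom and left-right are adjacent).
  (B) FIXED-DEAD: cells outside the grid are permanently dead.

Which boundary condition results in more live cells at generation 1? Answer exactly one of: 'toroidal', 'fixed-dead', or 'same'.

Under TOROIDAL boundary, generation 1:
0000000
0001110
0000000
0000000
1110000
0000000
0000000
0000000
Population = 6

Under FIXED-DEAD boundary, generation 1:
0000000
0001110
0000000
0000000
0110000
0000000
0000000
0000000
Population = 5

Comparison: toroidal=6, fixed-dead=5 -> toroidal

Answer: toroidal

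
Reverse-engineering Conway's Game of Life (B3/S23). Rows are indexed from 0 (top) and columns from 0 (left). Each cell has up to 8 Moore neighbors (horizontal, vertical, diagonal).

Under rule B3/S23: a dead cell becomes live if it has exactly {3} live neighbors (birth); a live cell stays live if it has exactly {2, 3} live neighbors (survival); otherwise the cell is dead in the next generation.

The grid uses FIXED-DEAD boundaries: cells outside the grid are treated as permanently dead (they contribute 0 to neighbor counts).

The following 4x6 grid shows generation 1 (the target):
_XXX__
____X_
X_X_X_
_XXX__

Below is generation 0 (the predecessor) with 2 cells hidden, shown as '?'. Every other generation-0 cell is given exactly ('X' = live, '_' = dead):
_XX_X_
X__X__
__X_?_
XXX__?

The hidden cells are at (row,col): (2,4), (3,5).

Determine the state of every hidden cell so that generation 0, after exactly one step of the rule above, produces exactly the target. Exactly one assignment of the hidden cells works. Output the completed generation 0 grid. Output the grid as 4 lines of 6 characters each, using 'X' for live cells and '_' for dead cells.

Answer: _XX_X_
X__X__
__X_X_
XXX__X

Derivation:
Hidden generation-0 cells (in order): (2,4), (3,5).
A hidden cell only influences target cells in its own 3x3 neighborhood. Try each of the 2^2 = 4 assignments, step the completed generation 0 forward once under B3/S23, and compare with the target:
  (2,4)=_ (3,5)=_ -> step gives (1,3)='X' but target has '_' -> reject
  (2,4)=_ (3,5)=X -> step gives (1,3)='X' but target has '_' -> reject
  (2,4)=X (3,5)=_ -> step gives (2,4)='_' but target has 'X' -> reject
  (2,4)=X (3,5)=X -> step reproduces the target at every cell -> ACCEPT
Unique solution: (2,4)=live, (3,5)=live.
Check: live-neighbor counts of every cell in the completed generation 0:
222311
144432
353422
132321
Applying B3/S23 to generation 0 with these counts gives:
_XXX__
____X_
X_X_X_
_XXX__
which matches the target exactly.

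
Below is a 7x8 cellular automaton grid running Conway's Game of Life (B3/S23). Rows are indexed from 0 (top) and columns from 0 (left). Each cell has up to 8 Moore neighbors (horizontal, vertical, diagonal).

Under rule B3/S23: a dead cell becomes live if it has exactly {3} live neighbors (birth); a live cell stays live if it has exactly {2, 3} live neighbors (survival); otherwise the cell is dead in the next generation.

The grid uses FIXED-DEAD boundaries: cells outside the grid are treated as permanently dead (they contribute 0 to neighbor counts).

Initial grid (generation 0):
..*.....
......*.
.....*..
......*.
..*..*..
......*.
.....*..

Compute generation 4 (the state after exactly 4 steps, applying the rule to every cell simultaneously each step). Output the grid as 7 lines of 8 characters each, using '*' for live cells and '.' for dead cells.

Answer: ........
........
.....**.
....*..*
....*..*
.....**.
........

Derivation:
Simulating step by step:
Generation 0 (given above): 8 live cells
Generation 1: 8 live cells
........
........
.....**.
.....**.
.....**.
.....**.
........
Generation 2: 8 live cells
........
........
.....**.
....*..*
....*..*
.....**.
........
Generation 3: 8 live cells
........
........
.....**.
....*..*
....*..*
.....**.
........
Generation 4: 8 live cells
(generation 4 grid is the final answer)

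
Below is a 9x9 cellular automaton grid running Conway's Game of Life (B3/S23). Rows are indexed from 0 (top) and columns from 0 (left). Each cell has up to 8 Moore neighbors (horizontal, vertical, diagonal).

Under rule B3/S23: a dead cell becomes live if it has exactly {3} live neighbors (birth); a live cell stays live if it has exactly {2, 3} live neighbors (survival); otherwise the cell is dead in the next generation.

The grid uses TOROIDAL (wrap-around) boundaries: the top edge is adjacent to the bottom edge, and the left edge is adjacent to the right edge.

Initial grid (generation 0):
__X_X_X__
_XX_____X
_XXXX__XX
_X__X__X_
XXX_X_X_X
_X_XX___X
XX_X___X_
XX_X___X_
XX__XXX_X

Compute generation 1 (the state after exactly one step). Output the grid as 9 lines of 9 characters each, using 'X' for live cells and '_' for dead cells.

Answer: __X_X_X_X
____XX__X
____X__XX
____X_X__
____X___X
____XX___
___X___X_
___X_X_X_
____X_X_X

Derivation:
Simulating step by step:
Generation 0 (given above): 39 live cells
Generation 1: 24 live cells
(generation 1 grid is the final answer)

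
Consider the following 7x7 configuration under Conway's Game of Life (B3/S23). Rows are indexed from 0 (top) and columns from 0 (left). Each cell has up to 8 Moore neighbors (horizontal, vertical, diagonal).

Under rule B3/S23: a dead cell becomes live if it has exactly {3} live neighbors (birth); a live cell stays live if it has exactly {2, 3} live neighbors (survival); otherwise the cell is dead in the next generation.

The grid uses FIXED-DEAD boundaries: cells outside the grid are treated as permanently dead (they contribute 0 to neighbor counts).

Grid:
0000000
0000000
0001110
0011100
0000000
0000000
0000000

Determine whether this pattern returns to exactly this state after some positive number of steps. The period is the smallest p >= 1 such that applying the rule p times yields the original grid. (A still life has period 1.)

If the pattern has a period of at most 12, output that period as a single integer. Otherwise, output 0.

Answer: 2

Derivation:
Simulating and comparing each generation to the original:
Gen 0 (original, given above): 6 live cells
Gen 1: 6 live cells, differs from original
Gen 2: 6 live cells, MATCHES original -> period = 2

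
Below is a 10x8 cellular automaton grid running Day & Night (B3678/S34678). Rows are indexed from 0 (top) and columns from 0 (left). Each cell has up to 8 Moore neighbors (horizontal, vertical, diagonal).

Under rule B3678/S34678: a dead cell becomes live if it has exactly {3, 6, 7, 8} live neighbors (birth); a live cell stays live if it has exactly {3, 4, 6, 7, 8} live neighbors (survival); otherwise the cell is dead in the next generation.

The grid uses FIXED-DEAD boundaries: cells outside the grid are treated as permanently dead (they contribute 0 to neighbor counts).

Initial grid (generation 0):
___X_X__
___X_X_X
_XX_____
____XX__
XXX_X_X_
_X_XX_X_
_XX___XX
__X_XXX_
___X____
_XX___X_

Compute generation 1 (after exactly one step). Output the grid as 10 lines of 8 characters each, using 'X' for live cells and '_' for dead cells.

Simulating step by step:
Generation 0 (given above): 30 live cells
Generation 1: 28 live cells
(generation 1 grid is the final answer)

Answer: ______X_
______X_
___X_XX_
X____X__
_XX_XX__
__XX__X_
_XX__XXX
_XX__XXX
_X_XX_X_
________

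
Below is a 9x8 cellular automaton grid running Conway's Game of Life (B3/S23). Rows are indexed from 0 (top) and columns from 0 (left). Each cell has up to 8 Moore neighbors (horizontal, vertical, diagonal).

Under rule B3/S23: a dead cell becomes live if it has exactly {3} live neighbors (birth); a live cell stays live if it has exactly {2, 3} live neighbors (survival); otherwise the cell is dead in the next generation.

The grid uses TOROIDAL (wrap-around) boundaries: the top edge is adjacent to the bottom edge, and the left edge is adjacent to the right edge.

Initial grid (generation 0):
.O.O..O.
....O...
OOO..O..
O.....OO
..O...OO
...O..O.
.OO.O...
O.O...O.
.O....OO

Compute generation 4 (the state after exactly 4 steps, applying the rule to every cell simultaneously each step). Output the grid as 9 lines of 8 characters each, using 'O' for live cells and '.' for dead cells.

Simulating step by step:
Generation 0 (given above): 25 live cells
Generation 1: 34 live cells
O.O..OOO
O..OOO..
OO...OO.
..O..O..
O....O..
.O.O.OOO
.OO..O.O
O.OO.OO.
.O...OO.
Generation 2: 26 live cells
O.OO....
..OO....
OOOO..OO
O...OO.O
OOO..O.O
.O...O.O
........
O..O....
...O....
Generation 3: 16 live cells
.O..O...
....O...
.....OO.
....OO..
..O..O..
.OO....O
O.......
........
.O.OO...
Generation 4: 20 live cells
(generation 4 grid is the final answer)

Answer: ..O.OO..
....O...
......O.
....O...
.OOOOOO.
OOO.....
OO......
........
..OOO...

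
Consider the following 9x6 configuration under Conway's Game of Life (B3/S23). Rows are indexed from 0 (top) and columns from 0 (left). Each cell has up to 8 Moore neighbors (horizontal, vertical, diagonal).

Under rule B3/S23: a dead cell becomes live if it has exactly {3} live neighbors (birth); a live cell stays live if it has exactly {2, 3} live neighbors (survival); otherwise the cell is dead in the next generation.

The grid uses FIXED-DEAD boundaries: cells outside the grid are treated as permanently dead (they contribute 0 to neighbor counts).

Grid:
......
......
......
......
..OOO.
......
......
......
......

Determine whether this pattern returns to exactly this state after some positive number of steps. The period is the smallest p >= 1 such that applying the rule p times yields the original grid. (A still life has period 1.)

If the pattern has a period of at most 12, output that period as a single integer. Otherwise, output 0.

Answer: 2

Derivation:
Simulating and comparing each generation to the original:
Gen 0 (original, given above): 3 live cells
Gen 1: 3 live cells, differs from original
Gen 2: 3 live cells, MATCHES original -> period = 2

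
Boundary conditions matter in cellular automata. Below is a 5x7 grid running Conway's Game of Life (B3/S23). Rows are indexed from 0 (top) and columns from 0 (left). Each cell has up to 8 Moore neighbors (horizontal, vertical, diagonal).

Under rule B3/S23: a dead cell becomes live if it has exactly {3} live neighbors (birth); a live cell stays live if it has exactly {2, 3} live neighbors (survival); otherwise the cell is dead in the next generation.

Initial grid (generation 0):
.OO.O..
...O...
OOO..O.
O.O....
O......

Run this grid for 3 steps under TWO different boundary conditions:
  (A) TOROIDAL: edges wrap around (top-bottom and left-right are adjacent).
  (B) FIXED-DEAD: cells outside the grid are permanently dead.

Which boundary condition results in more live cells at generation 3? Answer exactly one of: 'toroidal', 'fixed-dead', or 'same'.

Answer: fixed-dead

Derivation:
Under TOROIDAL boundary, generation 3:
OO.....
...O...
...O...
O......
OO....O
Population = 8

Under FIXED-DEAD boundary, generation 3:
...OO..
.OO.OO.
..O.O..
O.OO...
.OO....
Population = 13

Comparison: toroidal=8, fixed-dead=13 -> fixed-dead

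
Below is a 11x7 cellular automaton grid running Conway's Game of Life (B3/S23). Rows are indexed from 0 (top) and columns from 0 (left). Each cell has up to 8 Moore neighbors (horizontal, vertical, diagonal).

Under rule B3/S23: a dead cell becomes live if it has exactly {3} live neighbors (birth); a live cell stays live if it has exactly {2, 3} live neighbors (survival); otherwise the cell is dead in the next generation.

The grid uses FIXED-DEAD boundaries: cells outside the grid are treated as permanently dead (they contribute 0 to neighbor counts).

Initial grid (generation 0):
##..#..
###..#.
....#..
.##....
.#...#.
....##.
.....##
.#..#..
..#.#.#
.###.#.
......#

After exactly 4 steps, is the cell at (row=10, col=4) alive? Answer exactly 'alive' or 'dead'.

Answer: alive

Derivation:
Simulating step by step:
Generation 0 (given above): 26 live cells
Generation 1: 28 live cells
#.#....
#.####.
#..#...
.##....
.##.##.
....#..
......#
...##.#
....#..
.######
..#....
Generation 2: 27 live cells
..#.#..
#.#.#..
#......
#...#..
.##.##.
...##..
...##..
...##..
......#
.##.##.
.##.##.
Generation 3: 24 live cells
.#.....
.......
#..#...
#..###.
.##..#.
.......
..#..#.
...###.
..#....
.##.#.#
.##.##.
Generation 4: 23 live cells
.......
.......
...#...
#..#.#.
.###.#.
.##....
...#.#.
..####.
.##....
....#..
.##.##.

Cell (10,4) at generation 4: 1 -> alive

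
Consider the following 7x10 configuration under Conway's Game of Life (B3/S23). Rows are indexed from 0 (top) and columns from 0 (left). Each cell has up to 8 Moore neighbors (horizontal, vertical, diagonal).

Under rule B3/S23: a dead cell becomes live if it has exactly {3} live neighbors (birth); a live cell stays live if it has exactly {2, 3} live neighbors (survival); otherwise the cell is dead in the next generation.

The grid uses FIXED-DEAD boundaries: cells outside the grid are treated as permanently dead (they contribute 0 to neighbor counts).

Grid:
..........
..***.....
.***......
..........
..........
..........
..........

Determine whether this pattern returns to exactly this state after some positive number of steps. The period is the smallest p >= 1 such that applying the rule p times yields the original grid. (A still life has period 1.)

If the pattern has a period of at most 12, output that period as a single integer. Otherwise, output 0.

Simulating and comparing each generation to the original:
Gen 0 (original, given above): 6 live cells
Gen 1: 6 live cells, differs from original
Gen 2: 6 live cells, MATCHES original -> period = 2

Answer: 2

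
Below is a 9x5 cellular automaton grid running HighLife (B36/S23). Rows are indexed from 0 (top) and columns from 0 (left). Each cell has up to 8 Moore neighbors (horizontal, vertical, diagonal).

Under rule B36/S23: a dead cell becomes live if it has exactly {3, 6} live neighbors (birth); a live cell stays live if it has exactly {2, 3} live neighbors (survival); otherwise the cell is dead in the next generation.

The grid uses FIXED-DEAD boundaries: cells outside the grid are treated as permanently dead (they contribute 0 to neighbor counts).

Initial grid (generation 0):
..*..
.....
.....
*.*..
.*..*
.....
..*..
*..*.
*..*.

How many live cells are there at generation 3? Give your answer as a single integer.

Simulating step by step:
Generation 0 (given above): 10 live cells
Generation 1: 5 live cells
.....
.....
.....
.*...
.*...
.....
.....
.***.
.....
Generation 2: 3 live cells
.....
.....
.....
.....
.....
.....
..*..
..*..
..*..
Generation 3: 3 live cells
.....
.....
.....
.....
.....
.....
.....
.***.
.....
Population at generation 3: 3

Answer: 3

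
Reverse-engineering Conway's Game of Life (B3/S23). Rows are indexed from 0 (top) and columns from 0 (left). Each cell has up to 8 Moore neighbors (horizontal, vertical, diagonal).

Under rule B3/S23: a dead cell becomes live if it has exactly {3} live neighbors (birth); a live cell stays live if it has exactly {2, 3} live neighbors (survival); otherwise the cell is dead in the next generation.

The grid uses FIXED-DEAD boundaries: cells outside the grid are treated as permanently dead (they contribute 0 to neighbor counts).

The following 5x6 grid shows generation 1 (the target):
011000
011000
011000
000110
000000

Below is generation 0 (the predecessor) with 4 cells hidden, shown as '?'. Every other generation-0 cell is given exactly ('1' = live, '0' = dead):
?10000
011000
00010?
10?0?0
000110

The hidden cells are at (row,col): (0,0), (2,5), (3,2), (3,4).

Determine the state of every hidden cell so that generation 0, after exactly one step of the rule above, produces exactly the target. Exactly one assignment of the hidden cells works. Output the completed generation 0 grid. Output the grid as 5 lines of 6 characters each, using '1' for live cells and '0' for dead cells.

Hidden generation-0 cells (in order): (0,0), (2,5), (3,2), (3,4).
A hidden cell only influences target cells in its own 3x3 neighborhood. Try each of the 2^4 = 16 assignments, step the completed generation 0 forward once under B3/S23, and compare with the target:
  (0,0)=0 (2,5)=0 (3,2)=0 (3,4)=0 -> step reproduces the target at every cell -> ACCEPT
  (0,0)=0 (2,5)=0 (3,2)=0 (3,4)=1 -> step gives (2,3)='1' but target has '0' -> reject
  (0,0)=0 (2,5)=0 (3,2)=1 (3,4)=0 -> step gives (2,1)='0' but target has '1' -> reject
  (0,0)=0 (2,5)=0 (3,2)=1 (3,4)=1 -> step gives (2,1)='0' but target has '1' -> reject
  (0,0)=0 (2,5)=1 (3,2)=0 (3,4)=0 -> step gives (3,4)='0' but target has '1' -> reject
  (0,0)=0 (2,5)=1 (3,2)=0 (3,4)=1 -> step gives (2,3)='1' but target has '0' -> reject
  (0,0)=0 (2,5)=1 (3,2)=1 (3,4)=0 -> step gives (2,1)='0' but target has '1' -> reject
  (0,0)=0 (2,5)=1 (3,2)=1 (3,4)=1 -> step gives (2,1)='0' but target has '1' -> reject
  (0,0)=1 (2,5)=0 (3,2)=0 (3,4)=0 -> step gives (0,0)='1' but target has '0' -> reject
  (0,0)=1 (2,5)=0 (3,2)=0 (3,4)=1 -> step gives (0,0)='1' but target has '0' -> reject
  (0,0)=1 (2,5)=0 (3,2)=1 (3,4)=0 -> step gives (0,0)='1' but target has '0' -> reject
  (0,0)=1 (2,5)=0 (3,2)=1 (3,4)=1 -> step gives (0,0)='1' but target has '0' -> reject
  (0,0)=1 (2,5)=1 (3,2)=0 (3,4)=0 -> step gives (0,0)='1' but target has '0' -> reject
  (0,0)=1 (2,5)=1 (3,2)=0 (3,4)=1 -> step gives (0,0)='1' but target has '0' -> reject
  (0,0)=1 (2,5)=1 (3,2)=1 (3,4)=0 -> step gives (0,0)='1' but target has '0' -> reject
  (0,0)=1 (2,5)=1 (3,2)=1 (3,4)=1 -> step gives (0,0)='1' but target has '0' -> reject
Unique solution: (0,0)=dead, (2,5)=dead, (3,2)=dead, (3,4)=dead.
Check: live-neighbor counts of every cell in the completed generation 0:
223100
223210
233110
012331
111111
Applying B3/S23 to generation 0 with these counts gives:
011000
011000
011000
000110
000000
which matches the target exactly.

Answer: 010000
011000
000100
100000
000110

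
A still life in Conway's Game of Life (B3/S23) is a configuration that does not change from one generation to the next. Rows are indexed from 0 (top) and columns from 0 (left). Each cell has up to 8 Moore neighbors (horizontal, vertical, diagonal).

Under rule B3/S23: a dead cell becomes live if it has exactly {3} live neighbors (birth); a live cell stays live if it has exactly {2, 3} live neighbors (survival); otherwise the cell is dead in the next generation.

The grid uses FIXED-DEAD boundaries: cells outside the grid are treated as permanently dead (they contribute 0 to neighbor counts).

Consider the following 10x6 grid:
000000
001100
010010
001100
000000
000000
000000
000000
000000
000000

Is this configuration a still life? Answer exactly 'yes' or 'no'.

Answer: yes

Derivation:
Compute generation 1 and compare to generation 0 (given above):
Generation 1:
000000
001100
010010
001100
000000
000000
000000
000000
000000
000000
The grids are IDENTICAL -> still life.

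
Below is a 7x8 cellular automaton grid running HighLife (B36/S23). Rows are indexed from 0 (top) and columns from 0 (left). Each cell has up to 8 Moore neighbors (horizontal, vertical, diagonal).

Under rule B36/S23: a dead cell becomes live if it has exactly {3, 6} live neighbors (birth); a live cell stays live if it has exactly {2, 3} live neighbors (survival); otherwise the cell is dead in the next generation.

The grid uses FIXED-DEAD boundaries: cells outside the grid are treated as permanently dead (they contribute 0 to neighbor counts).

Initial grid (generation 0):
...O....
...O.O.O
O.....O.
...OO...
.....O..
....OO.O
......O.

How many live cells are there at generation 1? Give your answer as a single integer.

Answer: 15

Derivation:
Simulating step by step:
Generation 0 (given above): 13 live cells
Generation 1: 15 live cells
....O...
....O.O.
...O.OO.
....OO..
...O.OO.
....OO..
.....OO.
Population at generation 1: 15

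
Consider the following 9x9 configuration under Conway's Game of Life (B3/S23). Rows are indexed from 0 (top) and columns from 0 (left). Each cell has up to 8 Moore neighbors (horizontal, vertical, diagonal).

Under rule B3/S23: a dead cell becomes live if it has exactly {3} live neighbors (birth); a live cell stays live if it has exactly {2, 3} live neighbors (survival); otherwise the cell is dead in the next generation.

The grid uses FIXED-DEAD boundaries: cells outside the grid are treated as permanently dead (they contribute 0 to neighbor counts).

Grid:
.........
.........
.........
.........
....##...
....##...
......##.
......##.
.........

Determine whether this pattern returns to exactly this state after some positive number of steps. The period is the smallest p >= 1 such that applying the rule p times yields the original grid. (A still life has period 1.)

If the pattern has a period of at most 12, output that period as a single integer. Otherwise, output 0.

Answer: 2

Derivation:
Simulating and comparing each generation to the original:
Gen 0 (original, given above): 8 live cells
Gen 1: 6 live cells, differs from original
Gen 2: 8 live cells, MATCHES original -> period = 2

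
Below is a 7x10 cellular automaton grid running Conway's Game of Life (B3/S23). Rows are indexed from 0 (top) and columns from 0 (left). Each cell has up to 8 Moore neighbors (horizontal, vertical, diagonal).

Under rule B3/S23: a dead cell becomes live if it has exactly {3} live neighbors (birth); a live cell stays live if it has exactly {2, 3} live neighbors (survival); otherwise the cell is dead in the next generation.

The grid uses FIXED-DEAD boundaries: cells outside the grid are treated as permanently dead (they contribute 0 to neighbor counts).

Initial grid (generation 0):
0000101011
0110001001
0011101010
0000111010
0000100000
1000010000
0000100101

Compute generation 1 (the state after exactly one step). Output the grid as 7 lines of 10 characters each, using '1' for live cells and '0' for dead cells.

Answer: 0000010111
0110101001
0110101011
0000001000
0000101000
0000110000
0000000000

Derivation:
Simulating step by step:
Generation 0 (given above): 23 live cells
Generation 1: 20 live cells
(generation 1 grid is the final answer)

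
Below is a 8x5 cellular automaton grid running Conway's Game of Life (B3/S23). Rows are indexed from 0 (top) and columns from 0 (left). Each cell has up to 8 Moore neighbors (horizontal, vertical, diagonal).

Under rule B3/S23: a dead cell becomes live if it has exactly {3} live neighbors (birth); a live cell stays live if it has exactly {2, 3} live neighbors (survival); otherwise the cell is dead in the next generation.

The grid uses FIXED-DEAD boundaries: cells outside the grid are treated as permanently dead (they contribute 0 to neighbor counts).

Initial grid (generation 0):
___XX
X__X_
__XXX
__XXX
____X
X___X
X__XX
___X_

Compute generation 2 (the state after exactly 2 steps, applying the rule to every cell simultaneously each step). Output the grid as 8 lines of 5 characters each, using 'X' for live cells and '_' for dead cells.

Answer: _____
_____
_____
_____
___X_
____X
_____
___XX

Derivation:
Simulating step by step:
Generation 0 (given above): 17 live cells
Generation 1: 10 live cells
___XX
_____
_X___
__X__
____X
____X
___XX
___XX
Generation 2: 4 live cells
(generation 2 grid is the final answer)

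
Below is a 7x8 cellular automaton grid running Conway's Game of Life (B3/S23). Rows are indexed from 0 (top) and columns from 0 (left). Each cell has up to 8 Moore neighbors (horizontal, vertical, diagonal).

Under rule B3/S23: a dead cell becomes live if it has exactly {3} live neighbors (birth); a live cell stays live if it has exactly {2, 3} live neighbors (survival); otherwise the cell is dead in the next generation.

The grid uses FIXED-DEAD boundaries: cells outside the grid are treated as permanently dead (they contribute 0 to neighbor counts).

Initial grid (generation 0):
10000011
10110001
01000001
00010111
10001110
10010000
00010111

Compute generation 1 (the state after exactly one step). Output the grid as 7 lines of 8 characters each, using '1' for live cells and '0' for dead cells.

Answer: 01000011
10100001
01011001
00000001
00010001
00010001
00001010

Derivation:
Simulating step by step:
Generation 0 (given above): 23 live cells
Generation 1: 17 live cells
(generation 1 grid is the final answer)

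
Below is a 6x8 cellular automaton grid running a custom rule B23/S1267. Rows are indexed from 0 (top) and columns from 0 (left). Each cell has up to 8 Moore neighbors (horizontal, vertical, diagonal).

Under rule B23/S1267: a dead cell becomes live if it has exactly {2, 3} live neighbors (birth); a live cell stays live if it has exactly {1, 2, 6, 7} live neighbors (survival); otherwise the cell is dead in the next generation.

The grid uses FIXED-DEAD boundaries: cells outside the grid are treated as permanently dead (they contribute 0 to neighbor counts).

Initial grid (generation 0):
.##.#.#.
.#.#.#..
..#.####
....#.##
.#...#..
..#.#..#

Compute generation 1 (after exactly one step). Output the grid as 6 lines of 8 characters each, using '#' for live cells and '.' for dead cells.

Answer: ##.####.
#......#
.##.....
.###....
.####..#
.######.

Derivation:
Simulating step by step:
Generation 0 (given above): 20 live cells
Generation 1: 24 live cells
(generation 1 grid is the final answer)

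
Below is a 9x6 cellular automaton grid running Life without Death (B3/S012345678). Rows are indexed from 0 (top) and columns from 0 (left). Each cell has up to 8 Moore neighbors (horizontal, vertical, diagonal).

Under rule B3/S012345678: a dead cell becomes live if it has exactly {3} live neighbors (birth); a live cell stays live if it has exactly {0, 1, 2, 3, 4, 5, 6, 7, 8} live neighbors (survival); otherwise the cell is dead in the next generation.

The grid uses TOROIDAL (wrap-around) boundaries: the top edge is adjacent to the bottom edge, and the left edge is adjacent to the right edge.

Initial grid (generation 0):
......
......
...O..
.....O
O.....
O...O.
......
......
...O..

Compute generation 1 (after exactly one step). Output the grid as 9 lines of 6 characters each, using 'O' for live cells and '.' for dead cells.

Answer: ......
......
...O..
.....O
O.....
O...OO
......
......
...O..

Derivation:
Simulating step by step:
Generation 0 (given above): 6 live cells
Generation 1: 7 live cells
(generation 1 grid is the final answer)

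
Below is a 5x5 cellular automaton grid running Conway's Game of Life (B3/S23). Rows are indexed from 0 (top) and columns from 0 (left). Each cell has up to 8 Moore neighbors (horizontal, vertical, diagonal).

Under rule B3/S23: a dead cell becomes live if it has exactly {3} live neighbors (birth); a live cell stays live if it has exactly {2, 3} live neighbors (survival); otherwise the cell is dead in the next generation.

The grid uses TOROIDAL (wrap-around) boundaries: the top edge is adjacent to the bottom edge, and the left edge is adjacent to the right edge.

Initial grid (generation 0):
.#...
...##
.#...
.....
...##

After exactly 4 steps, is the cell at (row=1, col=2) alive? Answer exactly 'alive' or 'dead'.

Answer: dead

Derivation:
Simulating step by step:
Generation 0 (given above): 6 live cells
Generation 1: 4 live cells
#.#..
#.#..
.....
.....
.....
Generation 2: 0 live cells
.....
.....
.....
.....
.....
Generation 3: 0 live cells
.....
.....
.....
.....
.....
Generation 4: 0 live cells
.....
.....
.....
.....
.....

Cell (1,2) at generation 4: 0 -> dead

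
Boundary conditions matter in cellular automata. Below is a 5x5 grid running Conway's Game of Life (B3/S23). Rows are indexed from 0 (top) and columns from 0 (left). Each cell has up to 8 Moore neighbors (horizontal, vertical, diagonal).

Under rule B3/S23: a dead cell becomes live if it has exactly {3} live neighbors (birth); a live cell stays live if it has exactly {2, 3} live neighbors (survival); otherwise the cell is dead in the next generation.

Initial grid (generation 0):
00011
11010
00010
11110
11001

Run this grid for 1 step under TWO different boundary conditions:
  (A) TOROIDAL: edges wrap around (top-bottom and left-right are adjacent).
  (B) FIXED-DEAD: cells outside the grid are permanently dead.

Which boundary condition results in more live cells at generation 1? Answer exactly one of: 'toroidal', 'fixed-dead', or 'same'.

Under TOROIDAL boundary, generation 1:
00010
10010
00010
00010
00000
Population = 5

Under FIXED-DEAD boundary, generation 1:
00111
00010
00011
10011
10010
Population = 11

Comparison: toroidal=5, fixed-dead=11 -> fixed-dead

Answer: fixed-dead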